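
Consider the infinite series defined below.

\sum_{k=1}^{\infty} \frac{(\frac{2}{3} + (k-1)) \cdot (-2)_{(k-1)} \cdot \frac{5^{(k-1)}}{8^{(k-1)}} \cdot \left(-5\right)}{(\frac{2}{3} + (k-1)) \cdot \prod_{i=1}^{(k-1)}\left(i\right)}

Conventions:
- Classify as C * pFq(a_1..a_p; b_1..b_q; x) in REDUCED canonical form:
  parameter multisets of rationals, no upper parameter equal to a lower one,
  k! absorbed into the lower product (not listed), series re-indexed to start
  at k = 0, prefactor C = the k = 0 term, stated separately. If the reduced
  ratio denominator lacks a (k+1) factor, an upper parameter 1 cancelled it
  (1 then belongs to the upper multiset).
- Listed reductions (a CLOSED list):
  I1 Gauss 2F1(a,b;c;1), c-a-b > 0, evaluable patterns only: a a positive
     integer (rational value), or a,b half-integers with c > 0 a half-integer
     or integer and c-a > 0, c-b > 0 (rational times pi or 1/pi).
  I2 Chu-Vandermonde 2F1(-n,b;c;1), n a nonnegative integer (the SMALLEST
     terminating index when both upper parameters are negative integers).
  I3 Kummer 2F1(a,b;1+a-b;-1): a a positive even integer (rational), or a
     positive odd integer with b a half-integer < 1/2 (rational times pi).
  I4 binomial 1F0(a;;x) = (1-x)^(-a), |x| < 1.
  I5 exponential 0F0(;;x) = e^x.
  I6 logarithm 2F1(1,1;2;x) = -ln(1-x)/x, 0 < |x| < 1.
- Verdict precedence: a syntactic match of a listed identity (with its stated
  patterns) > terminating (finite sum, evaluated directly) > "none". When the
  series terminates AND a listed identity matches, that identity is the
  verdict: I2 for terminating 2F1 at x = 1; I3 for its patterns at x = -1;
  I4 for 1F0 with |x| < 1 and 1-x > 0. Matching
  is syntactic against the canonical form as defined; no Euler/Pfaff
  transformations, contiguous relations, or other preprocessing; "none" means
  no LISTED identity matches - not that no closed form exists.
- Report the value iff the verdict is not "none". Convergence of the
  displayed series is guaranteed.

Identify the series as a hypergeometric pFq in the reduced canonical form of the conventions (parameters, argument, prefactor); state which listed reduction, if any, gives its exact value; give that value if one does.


Key observation: from the first term -5: the product of the first k integers (prefactor -5) is k!.
Adjacent-term ratio: r(k) = \frac{5}{8} * (k-2) / [(k+1)] ; factor over Q: parameters, x = \frac{5}{8}, and C = -5.

Classification (C = -5): 1F0 with upper {-2}, lower {-}, argument x = \frac{5}{8}. Verdict at x = \frac{5}{8}: binomial (I4) matches (the 1F0 binomial series: exponent 2, x = \frac{5}{8}). Value: -\frac{45}{64}.


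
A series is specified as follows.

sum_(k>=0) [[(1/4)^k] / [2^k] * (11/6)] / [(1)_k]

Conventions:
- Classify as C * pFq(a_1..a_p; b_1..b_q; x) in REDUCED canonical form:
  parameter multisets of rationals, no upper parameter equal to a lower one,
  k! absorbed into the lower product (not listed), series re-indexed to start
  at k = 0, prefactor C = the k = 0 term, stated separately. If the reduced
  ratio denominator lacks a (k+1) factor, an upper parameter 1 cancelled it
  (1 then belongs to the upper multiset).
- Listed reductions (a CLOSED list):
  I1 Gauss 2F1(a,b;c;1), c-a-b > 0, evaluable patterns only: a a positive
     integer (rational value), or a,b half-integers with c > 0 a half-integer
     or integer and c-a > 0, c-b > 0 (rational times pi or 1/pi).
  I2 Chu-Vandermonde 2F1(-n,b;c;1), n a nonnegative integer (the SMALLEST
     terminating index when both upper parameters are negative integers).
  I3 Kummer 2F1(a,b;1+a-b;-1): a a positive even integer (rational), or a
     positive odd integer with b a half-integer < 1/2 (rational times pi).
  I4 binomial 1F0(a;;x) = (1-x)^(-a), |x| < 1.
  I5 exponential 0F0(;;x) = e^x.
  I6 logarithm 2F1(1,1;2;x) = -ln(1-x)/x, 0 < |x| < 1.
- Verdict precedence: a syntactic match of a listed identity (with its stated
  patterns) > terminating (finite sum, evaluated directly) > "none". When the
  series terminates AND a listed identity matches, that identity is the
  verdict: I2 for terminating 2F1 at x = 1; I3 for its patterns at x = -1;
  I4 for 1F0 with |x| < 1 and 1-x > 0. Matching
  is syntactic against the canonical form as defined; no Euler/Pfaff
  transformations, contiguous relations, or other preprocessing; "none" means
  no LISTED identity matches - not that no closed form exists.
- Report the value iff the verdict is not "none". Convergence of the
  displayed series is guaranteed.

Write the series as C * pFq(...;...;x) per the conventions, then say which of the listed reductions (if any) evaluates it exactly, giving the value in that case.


Prefactor 11/6, argument 1/8: 0F0 with upper {-} over lower {-}. Verdict: the exponential series (I5) fires (the 0F0 exponential series at x = 1/8). Its exact value is (11/6) * e^(1/8).

Key step: x = (1/8) and (1)_k (prefactor 11/6) is k! itself.
Consecutive-term ratio: r(k) = (1/8) * 1 / [(k+1)] - poly over poly, x = (1/8) from leading terms; C = 11/6 at k = 0.


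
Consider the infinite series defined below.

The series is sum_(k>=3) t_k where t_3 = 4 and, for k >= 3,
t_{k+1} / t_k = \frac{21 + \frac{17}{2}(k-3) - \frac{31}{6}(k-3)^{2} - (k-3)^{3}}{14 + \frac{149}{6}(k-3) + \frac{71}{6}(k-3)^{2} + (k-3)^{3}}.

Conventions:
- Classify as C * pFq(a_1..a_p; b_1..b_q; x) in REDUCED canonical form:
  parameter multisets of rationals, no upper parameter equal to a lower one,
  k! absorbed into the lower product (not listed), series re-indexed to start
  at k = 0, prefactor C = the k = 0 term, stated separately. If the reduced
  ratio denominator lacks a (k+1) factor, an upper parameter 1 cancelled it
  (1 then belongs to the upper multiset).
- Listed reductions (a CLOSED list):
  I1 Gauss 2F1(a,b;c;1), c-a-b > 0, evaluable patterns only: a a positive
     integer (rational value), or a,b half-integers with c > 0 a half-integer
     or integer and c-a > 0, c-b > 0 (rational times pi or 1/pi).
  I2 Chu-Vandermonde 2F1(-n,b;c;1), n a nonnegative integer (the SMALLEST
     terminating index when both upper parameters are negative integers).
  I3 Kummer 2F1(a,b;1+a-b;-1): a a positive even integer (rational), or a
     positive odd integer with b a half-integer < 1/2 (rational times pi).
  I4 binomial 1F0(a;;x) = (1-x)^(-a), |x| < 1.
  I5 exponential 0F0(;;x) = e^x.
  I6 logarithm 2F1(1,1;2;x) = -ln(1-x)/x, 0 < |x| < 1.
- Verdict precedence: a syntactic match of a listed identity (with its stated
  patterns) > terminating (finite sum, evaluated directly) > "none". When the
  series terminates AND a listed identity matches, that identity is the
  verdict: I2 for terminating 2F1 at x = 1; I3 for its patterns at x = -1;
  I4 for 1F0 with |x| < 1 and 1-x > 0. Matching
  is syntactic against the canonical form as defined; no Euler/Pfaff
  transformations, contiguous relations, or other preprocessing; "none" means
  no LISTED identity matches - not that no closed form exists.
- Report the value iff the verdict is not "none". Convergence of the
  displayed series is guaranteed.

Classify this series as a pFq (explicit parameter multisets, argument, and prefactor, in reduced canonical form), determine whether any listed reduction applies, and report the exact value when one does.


Canonical form: C = 4 times 2F1 with upper {-\frac{7}{3}, 6}, lower {\frac{28}{3}}, x = -1. Verdict: this is Kummer (I3) (x = -1; c = \frac{28}{3} equals 1+a-b for upper {-\frac{7}{3}, 6}: listed pattern). Value: \frac{1045}{81}.

Key step: from the first term 4: cancel k + 3/2 from the displayed ratio first; then C = 4, x = -1.
Step ratio: r(k) = -1 * (k-\frac{7}{3}) (k+6) / [(k+\frac{28}{3}) (k+1)] - rational; roots negated = parameters, x = -1, C = 4.


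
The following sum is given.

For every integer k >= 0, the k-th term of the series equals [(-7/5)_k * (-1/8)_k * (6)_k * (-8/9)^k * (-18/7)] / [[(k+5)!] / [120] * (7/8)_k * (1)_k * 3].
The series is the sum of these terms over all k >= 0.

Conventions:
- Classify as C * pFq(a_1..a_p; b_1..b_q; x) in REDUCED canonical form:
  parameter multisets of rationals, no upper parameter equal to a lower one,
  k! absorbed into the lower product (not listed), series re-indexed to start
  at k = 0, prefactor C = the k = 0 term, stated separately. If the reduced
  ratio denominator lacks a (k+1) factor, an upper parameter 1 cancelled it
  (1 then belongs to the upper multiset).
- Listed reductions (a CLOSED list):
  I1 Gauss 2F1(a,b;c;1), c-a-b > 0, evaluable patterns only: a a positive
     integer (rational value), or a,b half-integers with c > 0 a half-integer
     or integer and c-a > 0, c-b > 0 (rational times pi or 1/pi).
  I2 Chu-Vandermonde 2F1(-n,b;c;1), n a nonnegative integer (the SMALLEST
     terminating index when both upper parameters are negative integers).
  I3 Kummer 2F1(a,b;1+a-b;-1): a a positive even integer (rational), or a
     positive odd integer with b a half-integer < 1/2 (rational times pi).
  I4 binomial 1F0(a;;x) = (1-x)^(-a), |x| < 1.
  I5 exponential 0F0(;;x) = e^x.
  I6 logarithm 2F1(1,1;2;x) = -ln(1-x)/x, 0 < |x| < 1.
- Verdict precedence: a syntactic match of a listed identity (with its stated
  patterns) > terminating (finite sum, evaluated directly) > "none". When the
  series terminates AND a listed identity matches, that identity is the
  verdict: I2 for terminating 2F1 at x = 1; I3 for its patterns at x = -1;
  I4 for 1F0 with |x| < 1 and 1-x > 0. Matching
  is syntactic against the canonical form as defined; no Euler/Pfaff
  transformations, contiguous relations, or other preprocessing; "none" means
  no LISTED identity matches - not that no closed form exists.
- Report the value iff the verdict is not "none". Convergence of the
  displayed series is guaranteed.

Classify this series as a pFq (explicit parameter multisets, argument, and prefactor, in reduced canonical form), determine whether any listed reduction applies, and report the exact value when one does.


This is -6/7 * 2F1(-7/5, -1/8; 7/8; -8/9) in reduced canonical form. Verdict: none. No listed pattern accepts 2F1(-7/5, -1/8; 7/8; -8/9).

Structural cue: x = (-8/9) and the constant factors (C = -6/7) combine into one prefactor.
Term ratio: r(k) = (-8/9) * (k-7/5) (k-1/8) / [(k+7/8) (k+1)] - rational; roots negated = parameters, x = (-8/9), C = -6/7.


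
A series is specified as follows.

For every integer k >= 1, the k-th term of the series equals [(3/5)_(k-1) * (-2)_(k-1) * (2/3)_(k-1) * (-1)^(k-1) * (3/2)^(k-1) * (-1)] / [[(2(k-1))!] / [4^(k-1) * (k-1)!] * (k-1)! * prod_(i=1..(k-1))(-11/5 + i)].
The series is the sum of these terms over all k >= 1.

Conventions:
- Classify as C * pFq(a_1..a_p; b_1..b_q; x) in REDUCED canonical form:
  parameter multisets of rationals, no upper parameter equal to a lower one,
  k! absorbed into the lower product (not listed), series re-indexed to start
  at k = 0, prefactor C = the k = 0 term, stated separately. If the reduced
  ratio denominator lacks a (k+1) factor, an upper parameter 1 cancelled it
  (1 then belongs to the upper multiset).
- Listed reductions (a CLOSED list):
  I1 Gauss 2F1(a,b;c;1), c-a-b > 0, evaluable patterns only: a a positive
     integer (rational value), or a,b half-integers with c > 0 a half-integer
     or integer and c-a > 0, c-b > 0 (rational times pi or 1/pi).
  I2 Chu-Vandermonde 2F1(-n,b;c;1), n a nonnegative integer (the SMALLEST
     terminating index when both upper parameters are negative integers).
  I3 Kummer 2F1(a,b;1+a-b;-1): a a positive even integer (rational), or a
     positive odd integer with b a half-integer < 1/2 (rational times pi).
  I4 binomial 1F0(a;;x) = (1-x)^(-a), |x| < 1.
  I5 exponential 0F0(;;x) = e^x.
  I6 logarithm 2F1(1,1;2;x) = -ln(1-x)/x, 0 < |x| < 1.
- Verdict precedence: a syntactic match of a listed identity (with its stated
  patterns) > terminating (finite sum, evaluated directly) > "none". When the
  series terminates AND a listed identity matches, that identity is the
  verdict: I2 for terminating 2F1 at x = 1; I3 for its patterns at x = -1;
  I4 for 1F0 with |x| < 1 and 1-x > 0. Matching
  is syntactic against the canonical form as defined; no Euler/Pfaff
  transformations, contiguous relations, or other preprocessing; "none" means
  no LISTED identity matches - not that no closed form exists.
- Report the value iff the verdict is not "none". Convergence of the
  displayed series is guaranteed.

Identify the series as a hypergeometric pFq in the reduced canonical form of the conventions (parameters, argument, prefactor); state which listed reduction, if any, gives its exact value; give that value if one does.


This is -1 * 3F2(-2, 3/5, 2/3; -6/5, 1/2; -3/2) in reduced canonical form. Verdict: terminating. (-2)_k vanishes past k = 2, leaving a 3-term sum, computed directly. Hence: -37/3.

First insight: x = (-3/2) and the (-1)^k factor (C = -1) folds into the argument's sign.
Ratio: r(k) = (-3/2) * (k-2) (k+3/5) (k+2/3) / [(k-6/5) (k+1/2) (k+1)] - rational in k. x = (-3/2); t_0 = -1; negate the roots.


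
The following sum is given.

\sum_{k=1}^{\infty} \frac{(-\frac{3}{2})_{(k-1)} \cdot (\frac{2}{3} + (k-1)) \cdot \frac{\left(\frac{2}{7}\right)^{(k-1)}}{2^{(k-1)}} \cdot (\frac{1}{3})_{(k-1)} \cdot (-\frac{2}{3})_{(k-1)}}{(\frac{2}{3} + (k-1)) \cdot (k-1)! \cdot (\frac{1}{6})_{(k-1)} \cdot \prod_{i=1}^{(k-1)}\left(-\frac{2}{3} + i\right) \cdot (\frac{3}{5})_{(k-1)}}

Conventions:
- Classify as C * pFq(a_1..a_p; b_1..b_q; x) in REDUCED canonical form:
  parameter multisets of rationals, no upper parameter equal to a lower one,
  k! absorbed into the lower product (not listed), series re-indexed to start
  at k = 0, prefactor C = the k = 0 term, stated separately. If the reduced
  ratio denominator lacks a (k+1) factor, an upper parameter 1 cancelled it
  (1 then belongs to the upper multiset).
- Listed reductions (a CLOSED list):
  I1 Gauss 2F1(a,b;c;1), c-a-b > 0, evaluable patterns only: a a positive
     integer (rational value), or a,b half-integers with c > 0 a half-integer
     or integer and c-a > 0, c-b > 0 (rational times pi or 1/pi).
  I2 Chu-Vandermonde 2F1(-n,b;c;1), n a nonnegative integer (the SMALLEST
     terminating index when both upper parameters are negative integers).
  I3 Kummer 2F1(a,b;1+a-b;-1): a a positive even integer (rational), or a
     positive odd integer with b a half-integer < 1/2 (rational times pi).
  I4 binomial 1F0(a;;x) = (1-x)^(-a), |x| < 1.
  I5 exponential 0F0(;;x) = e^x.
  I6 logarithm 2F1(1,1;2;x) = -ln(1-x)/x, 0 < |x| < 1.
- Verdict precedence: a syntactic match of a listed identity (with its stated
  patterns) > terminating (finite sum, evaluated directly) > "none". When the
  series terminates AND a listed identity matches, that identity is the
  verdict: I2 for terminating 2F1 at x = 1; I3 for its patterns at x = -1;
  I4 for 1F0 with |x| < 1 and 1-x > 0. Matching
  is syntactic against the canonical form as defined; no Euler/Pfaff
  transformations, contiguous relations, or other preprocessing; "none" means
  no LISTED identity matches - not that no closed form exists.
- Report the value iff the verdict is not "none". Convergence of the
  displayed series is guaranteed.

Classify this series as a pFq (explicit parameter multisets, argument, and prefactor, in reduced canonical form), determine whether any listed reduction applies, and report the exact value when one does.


This is 1 * 2F2(-\frac{3}{2}, -\frac{2}{3}; \frac{1}{6}, \frac{3}{5}; \frac{1}{7}) in reduced canonical form. Verdict: none. A 2F2 with upper {-\frac{3}{2}, -\frac{2}{3}} fits none of I1-I6 at x = \frac{1}{7}; the sum runs forever.

Structural cue: from the first term 1: the parameter 1/3 appears in both the upper and lower lists and cancels (alongside the other common factor).
Step ratio: r(k) = \frac{1}{7} * (k-\frac{3}{2}) (k-\frac{2}{3}) / [(k+\frac{1}{6}) (k+\frac{3}{5}) (k+1)] - rational in k, leading ratio \frac{1}{7}; with t_0 = 1, classification follows.


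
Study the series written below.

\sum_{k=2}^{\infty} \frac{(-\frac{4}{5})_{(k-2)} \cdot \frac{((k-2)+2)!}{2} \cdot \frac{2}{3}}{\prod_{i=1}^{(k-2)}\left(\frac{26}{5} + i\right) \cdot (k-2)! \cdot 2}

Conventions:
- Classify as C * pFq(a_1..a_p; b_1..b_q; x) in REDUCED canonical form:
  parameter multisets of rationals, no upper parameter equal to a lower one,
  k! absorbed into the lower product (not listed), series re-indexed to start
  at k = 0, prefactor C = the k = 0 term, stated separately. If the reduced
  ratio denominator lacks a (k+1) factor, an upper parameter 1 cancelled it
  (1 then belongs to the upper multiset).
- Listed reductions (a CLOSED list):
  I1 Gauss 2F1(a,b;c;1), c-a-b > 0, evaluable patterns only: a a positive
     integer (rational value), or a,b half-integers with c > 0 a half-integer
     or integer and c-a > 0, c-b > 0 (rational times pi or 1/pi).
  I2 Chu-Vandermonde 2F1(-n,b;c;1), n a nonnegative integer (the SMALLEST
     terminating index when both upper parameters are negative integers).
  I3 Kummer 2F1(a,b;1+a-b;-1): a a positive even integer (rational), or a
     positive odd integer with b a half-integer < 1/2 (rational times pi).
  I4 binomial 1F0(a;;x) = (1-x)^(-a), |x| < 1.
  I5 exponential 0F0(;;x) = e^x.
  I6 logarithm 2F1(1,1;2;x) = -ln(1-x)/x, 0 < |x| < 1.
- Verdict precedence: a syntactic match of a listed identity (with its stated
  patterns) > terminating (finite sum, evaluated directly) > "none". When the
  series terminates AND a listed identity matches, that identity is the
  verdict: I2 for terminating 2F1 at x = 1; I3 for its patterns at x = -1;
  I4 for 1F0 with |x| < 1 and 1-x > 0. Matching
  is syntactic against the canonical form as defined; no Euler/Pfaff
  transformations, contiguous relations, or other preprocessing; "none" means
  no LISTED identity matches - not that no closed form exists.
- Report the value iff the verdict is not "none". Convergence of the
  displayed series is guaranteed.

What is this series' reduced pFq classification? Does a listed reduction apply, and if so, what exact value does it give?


Reduced: x = 1, 2F1, upper = {-\frac{4}{5}, 3}, lower = {\frac{31}{5}}, C = \frac{1}{3}. Verdict at x = 1: the Gauss summation I1 matches (x = 1: the Gamma ratio telescopes since c-a-b = 4 > 0 and a = 3 in Z>0). Hence: \frac{364}{1875}.

Key observation: t_0 = \frac{1}{3} here, and the constant factors (C = 1/3) combine into one prefactor.
Ratio: r(k) = 1 * (k-\frac{4}{5}) (k+3) / [(k+\frac{31}{5}) (k+1)] - rational in k, leading ratio 1; with t_0 = \frac{1}{3}, classification follows.


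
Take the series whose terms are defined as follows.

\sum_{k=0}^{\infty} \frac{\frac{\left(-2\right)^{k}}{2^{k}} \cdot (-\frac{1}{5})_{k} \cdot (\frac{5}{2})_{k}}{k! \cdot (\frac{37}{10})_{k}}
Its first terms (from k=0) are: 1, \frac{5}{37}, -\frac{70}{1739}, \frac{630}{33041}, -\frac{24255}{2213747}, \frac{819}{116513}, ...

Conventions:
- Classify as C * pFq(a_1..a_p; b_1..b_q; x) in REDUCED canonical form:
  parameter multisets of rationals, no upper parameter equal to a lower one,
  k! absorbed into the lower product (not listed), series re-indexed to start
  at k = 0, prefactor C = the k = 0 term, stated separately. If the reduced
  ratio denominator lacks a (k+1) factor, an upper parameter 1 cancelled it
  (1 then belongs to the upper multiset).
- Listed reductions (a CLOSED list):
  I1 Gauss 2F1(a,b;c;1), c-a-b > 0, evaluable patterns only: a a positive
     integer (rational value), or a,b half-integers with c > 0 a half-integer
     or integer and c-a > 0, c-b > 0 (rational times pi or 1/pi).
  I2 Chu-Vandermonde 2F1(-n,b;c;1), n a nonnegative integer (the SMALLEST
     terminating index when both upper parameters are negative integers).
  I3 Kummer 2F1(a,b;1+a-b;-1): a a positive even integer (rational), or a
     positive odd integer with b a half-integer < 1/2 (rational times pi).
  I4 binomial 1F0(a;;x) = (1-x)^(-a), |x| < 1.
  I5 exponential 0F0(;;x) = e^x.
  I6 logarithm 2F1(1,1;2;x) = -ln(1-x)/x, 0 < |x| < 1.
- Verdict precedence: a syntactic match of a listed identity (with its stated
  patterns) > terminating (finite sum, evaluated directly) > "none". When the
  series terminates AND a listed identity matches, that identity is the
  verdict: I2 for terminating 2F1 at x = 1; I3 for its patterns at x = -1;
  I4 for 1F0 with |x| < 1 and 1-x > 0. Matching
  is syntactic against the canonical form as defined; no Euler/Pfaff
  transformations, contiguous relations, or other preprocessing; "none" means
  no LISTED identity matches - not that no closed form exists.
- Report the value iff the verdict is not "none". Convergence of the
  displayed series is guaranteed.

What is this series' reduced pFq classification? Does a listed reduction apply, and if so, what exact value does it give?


Key step: with t_0 = 1, the two k-th powers (C = 1) combine into one argument.
Ratio: r(k) = -1 * (k-\frac{1}{5}) (k+\frac{5}{2}) / [(k+\frac{37}{10}) (k+1)] - rational in k, leading ratio -1; with t_0 = 1, classification follows.

Canonical form: C = 1 times 2F1 with upper {-\frac{1}{5}, \frac{5}{2}}, lower {\frac{37}{10}}, x = -1. Verdict: none (x = -1): each listed identity misses the multisets {-\frac{1}{5}, \frac{5}{2}} ; {\frac{37}{10}}.


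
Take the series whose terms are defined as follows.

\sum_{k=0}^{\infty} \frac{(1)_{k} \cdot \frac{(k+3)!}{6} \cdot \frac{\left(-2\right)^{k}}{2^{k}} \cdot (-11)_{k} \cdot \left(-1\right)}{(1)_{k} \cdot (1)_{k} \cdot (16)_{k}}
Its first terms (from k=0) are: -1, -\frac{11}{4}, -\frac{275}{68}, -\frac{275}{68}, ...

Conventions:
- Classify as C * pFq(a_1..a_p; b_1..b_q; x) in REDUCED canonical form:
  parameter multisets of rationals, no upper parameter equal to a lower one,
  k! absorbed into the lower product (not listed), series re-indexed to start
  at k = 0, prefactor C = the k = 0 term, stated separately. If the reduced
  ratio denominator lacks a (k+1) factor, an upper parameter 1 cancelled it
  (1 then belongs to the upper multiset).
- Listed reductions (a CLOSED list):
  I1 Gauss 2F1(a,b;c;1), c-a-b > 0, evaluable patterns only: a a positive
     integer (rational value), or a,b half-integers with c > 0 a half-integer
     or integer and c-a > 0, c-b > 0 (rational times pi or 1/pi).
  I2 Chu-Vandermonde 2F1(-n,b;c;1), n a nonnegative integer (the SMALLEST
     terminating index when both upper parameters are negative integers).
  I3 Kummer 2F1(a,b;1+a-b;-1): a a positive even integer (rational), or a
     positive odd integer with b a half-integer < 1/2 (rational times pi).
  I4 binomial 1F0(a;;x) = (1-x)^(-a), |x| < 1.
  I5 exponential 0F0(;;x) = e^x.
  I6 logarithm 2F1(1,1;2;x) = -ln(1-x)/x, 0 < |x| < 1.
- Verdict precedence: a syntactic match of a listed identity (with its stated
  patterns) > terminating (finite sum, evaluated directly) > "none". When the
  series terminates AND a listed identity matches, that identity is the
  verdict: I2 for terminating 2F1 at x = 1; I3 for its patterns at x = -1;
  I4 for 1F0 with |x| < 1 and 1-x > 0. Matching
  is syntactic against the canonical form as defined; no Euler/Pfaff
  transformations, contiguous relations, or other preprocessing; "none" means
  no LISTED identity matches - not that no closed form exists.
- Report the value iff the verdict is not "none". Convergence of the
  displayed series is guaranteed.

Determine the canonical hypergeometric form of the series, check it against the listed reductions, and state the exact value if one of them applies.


The series (x = -1) is 2F1: upper {-11, 4}, lower {16}, prefactor -1. Verdict at x = -1: the Kummer evaluation I3 matches (x = -1; c = 16 equals 1+a-b for upper {-11, 4}: listed pattern). Hence: -\frac{35}{2}.

Key observation: x = -1 and the two k-th powers (C = -1, x = -1) combine into one argument.
Consecutive-term ratio: r(k) = -1 * (k-11) (k+4) / [(k+16) (k+1)] - rational in k, leading ratio -1; with t_0 = -1, classification follows.


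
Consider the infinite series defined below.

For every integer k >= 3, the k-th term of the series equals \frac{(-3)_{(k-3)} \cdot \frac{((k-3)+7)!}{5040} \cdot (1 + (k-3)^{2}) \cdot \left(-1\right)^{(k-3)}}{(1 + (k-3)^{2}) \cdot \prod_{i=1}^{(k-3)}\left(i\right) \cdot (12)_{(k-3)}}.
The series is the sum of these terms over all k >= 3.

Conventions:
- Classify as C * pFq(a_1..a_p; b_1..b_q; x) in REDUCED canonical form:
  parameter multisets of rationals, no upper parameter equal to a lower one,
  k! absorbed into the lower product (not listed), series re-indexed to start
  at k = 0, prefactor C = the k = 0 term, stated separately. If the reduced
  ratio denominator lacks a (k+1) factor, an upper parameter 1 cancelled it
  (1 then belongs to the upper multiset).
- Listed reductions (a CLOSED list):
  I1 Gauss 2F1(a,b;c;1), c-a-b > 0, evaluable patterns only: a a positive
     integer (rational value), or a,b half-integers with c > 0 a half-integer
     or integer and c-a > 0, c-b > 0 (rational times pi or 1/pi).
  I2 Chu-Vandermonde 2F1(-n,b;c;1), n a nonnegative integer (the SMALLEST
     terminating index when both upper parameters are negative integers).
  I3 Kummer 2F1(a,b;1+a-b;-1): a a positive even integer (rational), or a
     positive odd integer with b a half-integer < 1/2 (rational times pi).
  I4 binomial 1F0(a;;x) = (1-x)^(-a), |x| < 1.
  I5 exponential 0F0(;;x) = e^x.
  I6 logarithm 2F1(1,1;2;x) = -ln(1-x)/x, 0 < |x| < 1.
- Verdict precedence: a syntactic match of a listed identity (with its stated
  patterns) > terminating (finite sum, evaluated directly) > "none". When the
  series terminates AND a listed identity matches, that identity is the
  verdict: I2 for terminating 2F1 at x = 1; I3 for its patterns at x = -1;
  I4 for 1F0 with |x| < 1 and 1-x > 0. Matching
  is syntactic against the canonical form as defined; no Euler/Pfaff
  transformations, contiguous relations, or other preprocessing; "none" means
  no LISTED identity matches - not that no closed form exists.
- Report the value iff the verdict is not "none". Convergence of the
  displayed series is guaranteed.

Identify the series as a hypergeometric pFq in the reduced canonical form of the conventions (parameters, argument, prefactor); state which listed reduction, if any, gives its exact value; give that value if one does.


This is 1 * 2F1(-3, 8; 12; -1) in reduced canonical form. Verdict: this is Kummer's theorem (I3) (x = -1; c = 12 equals 1+a-b for upper {-3, 8}: listed pattern). Its exact value is \frac{33}{7}.

First insight: x = -1 and the product of the first k integers (C = 1) is k!.
Adjacent-term ratio: r(k) = -1 * (k-3) (k+8) / [(k+12) (k+1)] - rational in k. x = -1; t_0 = 1; negate the roots.


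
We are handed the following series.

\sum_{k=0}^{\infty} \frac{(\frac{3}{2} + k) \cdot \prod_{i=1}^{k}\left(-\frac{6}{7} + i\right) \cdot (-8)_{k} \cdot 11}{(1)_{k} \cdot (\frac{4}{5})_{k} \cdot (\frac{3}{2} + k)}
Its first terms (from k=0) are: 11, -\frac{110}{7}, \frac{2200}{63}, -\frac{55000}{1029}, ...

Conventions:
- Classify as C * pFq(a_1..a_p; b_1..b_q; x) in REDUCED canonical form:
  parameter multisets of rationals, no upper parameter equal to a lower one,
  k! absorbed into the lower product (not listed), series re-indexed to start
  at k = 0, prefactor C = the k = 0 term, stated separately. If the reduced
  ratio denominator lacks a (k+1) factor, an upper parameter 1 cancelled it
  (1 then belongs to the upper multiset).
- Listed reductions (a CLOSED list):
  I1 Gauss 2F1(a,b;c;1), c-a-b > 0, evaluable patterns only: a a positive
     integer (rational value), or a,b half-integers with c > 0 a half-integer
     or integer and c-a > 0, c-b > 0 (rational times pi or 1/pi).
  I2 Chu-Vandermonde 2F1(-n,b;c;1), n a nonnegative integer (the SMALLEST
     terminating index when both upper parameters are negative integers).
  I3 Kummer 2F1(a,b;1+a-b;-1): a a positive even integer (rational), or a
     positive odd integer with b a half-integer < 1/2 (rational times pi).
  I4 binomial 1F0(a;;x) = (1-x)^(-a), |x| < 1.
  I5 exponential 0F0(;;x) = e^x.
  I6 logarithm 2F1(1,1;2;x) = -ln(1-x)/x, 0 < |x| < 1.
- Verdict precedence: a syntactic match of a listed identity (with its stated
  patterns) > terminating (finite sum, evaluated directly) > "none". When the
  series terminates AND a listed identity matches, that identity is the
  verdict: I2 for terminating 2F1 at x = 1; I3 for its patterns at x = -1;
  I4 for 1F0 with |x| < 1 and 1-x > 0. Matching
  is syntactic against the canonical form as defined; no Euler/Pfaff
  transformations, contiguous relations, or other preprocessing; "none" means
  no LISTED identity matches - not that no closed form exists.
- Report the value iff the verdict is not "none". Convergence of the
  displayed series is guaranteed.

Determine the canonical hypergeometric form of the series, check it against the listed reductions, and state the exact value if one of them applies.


Classification (C = 11): 2F1 with upper {-8, \frac{1}{7}}, lower {\frac{4}{5}}, argument x = 1. Verdict: Vandermonde's identity (I2) matches (terminating 2F1 at x = 1 with n = 8, b = 1/7, c = \frac{4}{5}). Hence: \frac{3512474750224}{508334387379}.

Key step: with t_0 = 11, (1)_k (prefactor 11) is k! itself.
Adjacent-term ratio: r(k) = 1 * (k-8) (k+\frac{1}{7}) / [(k+\frac{4}{5}) (k+1)] - rational; roots negated = parameters, x = 1, C = 11.


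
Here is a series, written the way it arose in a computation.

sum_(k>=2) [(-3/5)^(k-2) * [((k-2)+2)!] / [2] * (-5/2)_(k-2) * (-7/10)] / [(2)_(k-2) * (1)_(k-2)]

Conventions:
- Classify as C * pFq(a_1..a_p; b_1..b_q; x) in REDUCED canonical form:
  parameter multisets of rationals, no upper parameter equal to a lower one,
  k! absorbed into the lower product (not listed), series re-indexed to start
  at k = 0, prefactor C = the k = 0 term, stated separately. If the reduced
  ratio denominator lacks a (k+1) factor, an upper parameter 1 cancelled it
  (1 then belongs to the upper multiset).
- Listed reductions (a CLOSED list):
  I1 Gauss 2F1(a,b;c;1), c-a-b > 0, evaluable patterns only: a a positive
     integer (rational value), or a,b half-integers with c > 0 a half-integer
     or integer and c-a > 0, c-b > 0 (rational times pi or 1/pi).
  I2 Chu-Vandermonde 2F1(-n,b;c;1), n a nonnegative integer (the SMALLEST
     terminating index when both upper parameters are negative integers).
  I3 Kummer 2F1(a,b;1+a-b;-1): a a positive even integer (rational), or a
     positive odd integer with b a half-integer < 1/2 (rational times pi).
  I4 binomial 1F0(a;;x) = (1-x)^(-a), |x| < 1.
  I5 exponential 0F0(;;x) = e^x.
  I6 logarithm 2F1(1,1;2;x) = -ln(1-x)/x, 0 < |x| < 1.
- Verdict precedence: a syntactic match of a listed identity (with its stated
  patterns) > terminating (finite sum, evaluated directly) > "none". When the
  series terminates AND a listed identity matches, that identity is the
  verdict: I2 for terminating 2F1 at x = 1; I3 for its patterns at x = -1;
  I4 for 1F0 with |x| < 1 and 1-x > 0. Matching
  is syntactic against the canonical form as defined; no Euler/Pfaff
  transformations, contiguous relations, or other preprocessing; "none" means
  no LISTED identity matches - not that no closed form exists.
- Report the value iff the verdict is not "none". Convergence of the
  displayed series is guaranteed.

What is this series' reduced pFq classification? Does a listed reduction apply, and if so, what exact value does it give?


Structural cue: from the first term -7/10: the factorial ratio (C = -7/10, x = -3/5) (k+a-1)!/(a-1)! is a rising factorial (a)_k.
Ratio: r(k) = (-3/5) * (k-5/2) (k+3) / [(k+2) (k+1)] ; factor over Q: parameters, x = (-3/5), and C = -7/10.

At argument -3/5: a 2F1 with upper {-5/2, 3}, lower {2}, scaled by C = -7/10. Verdict: none. A 2F1 with upper {-5/2, 3} fits none of I1-I6 at x = -3/5; the sum runs forever.


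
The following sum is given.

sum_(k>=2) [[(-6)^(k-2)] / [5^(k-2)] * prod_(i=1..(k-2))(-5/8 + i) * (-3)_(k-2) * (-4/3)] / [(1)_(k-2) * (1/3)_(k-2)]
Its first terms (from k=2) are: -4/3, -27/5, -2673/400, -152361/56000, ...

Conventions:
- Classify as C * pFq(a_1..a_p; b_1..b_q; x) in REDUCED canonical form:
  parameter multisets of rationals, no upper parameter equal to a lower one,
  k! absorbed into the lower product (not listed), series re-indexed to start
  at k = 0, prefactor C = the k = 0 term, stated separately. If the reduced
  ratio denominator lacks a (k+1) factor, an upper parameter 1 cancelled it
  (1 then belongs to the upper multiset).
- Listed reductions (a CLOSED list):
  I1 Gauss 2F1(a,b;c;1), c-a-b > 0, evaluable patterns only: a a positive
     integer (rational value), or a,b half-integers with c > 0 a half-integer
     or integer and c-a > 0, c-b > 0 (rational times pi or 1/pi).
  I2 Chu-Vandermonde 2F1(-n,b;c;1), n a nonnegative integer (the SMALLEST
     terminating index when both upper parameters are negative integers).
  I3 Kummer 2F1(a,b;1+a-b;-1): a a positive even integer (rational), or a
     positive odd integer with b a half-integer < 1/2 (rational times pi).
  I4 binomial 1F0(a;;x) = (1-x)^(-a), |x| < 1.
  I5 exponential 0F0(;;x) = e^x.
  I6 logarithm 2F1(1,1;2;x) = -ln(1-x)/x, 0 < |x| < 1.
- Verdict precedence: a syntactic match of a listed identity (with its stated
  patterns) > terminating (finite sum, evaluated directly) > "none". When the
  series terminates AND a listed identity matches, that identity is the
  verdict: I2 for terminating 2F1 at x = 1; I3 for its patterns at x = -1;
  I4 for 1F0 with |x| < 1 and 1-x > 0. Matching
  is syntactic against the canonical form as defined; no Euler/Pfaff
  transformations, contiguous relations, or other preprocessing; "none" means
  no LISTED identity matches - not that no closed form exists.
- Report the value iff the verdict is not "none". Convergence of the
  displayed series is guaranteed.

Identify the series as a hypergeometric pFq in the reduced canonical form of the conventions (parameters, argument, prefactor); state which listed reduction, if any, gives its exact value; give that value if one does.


At argument -6/5: a 2F1 with upper {-3, 3/8}, lower {1/3}, scaled by C = -4/3. Verdict: terminating at k = 3: the factor (-3)_k kills every later term; summing the 4 survivors is exact. Value: -2710943/168000.

Key step: t_0 = -4/3 here, and the two geometric factors (prefactor -4/3) combine into one argument.
Term ratio: r(k) = (-6/5) * (k-3) (k+3/8) / [(k+1/3) (k+1)] - poly over poly, x = (-6/5) from leading terms; C = -4/3 at k = 0.


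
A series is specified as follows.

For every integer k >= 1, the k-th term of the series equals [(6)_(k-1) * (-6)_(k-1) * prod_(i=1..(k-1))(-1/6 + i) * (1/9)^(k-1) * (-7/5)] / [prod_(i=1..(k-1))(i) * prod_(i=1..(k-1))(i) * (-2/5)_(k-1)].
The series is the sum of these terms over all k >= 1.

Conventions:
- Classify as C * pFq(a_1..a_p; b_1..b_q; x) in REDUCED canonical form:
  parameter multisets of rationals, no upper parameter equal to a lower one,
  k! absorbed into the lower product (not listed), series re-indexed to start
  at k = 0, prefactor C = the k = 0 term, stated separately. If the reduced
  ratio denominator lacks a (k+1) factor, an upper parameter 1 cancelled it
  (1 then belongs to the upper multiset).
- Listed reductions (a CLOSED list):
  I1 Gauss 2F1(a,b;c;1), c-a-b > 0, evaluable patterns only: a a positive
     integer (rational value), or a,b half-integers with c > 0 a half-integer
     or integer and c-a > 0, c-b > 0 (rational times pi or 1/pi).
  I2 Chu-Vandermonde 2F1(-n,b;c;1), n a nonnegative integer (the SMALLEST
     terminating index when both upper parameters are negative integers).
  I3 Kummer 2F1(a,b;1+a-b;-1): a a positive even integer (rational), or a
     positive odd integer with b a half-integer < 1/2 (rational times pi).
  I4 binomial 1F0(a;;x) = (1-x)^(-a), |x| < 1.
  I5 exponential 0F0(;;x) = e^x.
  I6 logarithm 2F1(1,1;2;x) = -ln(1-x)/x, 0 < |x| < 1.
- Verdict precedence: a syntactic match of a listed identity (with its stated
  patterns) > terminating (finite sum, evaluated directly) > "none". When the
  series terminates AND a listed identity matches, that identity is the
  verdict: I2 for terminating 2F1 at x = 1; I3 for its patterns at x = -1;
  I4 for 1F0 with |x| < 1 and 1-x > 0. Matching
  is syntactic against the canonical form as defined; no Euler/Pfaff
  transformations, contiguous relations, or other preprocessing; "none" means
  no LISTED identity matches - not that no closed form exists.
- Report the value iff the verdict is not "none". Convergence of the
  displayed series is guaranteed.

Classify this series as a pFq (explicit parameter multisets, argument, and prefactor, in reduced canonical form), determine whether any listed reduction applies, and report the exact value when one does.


With C = -7/5: the canonical form is 3F2(-6, 5/6, 6; -2/5, 1; 1/9). Verdict: terminating at k = 6: the factor (-6)_k kills every later term; summing the 7 survivors is exact. Value: 761733969145891/232080369730560.

Key observation: t_0 being -7/5, the running product (prefactor -7/5) telescopes to a rising factorial.
Consecutive-term ratio: r(k) = (1/9) * (k-6) (k+5/6) (k+6) / [(k-2/5) (k+1) (k+1)] - poly over poly, x = (1/9) from leading terms; C = -7/5 at k = 0.


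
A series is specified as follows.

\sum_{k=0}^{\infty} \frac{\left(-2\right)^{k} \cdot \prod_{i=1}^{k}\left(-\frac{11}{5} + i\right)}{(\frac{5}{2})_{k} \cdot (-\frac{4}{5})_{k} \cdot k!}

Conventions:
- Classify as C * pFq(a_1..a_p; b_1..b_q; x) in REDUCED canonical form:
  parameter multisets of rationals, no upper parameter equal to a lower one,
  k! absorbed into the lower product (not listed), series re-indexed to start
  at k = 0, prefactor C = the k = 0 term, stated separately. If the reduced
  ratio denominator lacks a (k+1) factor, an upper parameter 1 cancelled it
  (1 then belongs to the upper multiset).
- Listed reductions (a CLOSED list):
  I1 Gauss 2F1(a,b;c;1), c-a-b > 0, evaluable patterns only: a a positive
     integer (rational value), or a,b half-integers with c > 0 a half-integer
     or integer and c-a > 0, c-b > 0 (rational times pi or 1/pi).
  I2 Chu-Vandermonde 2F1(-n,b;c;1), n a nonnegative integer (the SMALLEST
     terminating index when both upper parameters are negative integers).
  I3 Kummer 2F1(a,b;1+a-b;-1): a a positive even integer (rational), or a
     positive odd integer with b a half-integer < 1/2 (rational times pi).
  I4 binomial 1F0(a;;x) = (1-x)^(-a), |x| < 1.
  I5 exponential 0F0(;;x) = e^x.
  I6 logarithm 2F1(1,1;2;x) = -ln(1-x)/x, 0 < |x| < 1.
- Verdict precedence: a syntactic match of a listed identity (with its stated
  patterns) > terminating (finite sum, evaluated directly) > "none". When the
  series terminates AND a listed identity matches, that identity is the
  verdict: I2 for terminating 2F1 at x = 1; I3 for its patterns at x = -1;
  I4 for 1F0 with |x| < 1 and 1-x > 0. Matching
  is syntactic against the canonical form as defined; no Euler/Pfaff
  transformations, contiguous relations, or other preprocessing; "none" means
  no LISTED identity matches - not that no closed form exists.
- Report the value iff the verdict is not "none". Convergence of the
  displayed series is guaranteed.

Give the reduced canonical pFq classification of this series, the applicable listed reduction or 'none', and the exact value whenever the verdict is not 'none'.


Classification (C = 1): 1F2 with upper {-\frac{6}{5}}, lower {-\frac{4}{5}, \frac{5}{2}}, argument x = -2. Verdict: none - at argument -2 the multisets {-\frac{6}{5}} ; {-\frac{4}{5}, \frac{5}{2}} match no listed identity.

The tell: from the first term 1: the running product (C = 1) telescopes to a rising factorial.
Adjacent-term ratio: r(k) = -2 * (k-\frac{6}{5}) / [(k-\frac{4}{5}) (k+\frac{5}{2}) (k+1)] - poly over poly, x = -2 from leading terms; C = 1 at k = 0.


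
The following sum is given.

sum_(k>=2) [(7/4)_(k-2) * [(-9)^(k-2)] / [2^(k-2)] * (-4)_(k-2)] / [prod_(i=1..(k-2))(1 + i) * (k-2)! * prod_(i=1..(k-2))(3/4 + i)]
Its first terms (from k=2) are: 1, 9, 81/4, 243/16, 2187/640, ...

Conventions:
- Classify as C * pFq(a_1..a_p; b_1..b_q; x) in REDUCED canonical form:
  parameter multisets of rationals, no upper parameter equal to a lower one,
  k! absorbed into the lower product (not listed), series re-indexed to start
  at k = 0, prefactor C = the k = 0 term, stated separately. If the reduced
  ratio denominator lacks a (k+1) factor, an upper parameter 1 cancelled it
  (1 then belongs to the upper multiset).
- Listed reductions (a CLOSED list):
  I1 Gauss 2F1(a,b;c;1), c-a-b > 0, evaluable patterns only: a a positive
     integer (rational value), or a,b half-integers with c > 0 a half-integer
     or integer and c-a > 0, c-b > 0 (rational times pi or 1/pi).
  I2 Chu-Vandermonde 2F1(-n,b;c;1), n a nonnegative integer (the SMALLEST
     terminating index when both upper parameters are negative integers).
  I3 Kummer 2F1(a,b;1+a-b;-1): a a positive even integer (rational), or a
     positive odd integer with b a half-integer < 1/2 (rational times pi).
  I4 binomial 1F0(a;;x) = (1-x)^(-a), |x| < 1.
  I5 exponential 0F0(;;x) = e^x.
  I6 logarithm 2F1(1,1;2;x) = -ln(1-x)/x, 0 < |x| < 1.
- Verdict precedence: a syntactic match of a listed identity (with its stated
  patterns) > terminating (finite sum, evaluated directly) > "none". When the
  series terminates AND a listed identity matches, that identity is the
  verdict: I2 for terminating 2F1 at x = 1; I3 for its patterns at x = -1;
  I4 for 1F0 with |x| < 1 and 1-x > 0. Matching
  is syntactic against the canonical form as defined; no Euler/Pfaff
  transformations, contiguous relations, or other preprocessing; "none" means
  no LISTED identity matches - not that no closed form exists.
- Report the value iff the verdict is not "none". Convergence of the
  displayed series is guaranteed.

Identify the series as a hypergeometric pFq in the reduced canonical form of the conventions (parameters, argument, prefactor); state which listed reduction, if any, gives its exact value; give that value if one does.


With C = 1: the canonical form is 1F1(-4; 2; -9/2). Verdict: terminating - upper -4 stops the sum at k = 4; the 5 terms are added exactly. Its exact value is 31267/640.

First insight: with t_0 = 1, the lower running product (C = 1, x = -9/2) is a rising factorial.
Adjacent-term ratio: r(k) = (-9/2) * (k-4) / [(k+2) (k+1)] - rational in k. x = (-9/2); t_0 = 1; negate the roots.
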